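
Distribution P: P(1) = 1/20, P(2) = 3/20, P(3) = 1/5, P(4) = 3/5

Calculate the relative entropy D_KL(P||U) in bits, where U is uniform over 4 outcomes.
0.4668 bits

U(i) = 1/4 for all i

D_KL(P||U) = Σ P(x) log₂(P(x) / (1/4))
           = Σ P(x) log₂(P(x)) + log₂(4)
           = log₂(4) - H(P)

H(P) = -Σ P(x) log₂(P(x)):
  -P(1)·log₂(P(1)) = -(1/20)·log₂(1/20) = 0.21610
  -P(2)·log₂(P(2)) = -(3/20)·log₂(3/20) = 0.41054
  -P(3)·log₂(P(3)) = -(1/5)·log₂(1/5) = 0.46439
  -P(4)·log₂(P(4)) = -(3/5)·log₂(3/5) = 0.44218
H(P) = 0.21610 + 0.41054 + 0.46439 + 0.44218 = 1.53321 bits

log₂(4) = 2.00000 bits

D_KL(P||U) = 2.00000 - 1.53321 = 0.46679 ≈ 0.4668 bits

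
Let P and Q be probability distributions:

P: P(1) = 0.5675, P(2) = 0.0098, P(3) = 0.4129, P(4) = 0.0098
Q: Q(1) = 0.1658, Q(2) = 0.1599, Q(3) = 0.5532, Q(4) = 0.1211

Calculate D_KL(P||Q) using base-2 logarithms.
0.7581 bits

D_KL(P||Q) = Σ P(x) log₂(P(x)/Q(x))

Computing term by term:
  P(1)·log₂(P(1)/Q(1)) = 0.5675·log₂(0.5675/0.1658) = 1.00741
  P(2)·log₂(P(2)/Q(2)) = 0.0098·log₂(0.0098/0.1599) = -0.03948
  P(3)·log₂(P(3)/Q(3)) = 0.4129·log₂(0.4129/0.5532) = -0.17425
  P(4)·log₂(P(4)/Q(4)) = 0.0098·log₂(0.0098/0.1211) = -0.03555

D_KL(P||Q) = 1.00741 - 0.03948 - 0.17425 - 0.03555 = 0.75813 ≈ 0.7581 bits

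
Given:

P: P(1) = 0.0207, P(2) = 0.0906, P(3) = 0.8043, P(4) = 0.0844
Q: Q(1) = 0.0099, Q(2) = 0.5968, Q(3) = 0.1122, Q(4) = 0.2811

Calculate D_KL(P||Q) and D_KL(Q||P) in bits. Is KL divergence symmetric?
D_KL(P||Q) = 1.9147 bits, D_KL(Q||P) = 1.7817 bits. No, KL divergence is not symmetric.

D_KL(P||Q) = Σ P(x) log₂(P(x)/Q(x))

Computing term by term:
  P(1)·log₂(P(1)/Q(1)) = 0.0207·log₂(0.0207/0.0099) = 0.02203
  P(2)·log₂(P(2)/Q(2)) = 0.0906·log₂(0.0906/0.5968) = -0.24640
  P(3)·log₂(P(3)/Q(3)) = 0.8043·log₂(0.8043/0.1122) = 2.28555
  P(4)·log₂(P(4)/Q(4)) = 0.0844·log₂(0.0844/0.2811) = -0.14650

D_KL(P||Q) = 0.02203 - 0.24640 + 2.28555 - 0.14650 = 1.91468 ≈ 1.9147 bits

D_KL(Q||P) = Σ Q(x) log₂(Q(x)/P(x))

Computing term by term:
  Q(1)·log₂(Q(1)/P(1)) = 0.0099·log₂(0.0099/0.0207) = -0.01053
  Q(2)·log₂(Q(2)/P(2)) = 0.5968·log₂(0.5968/0.0906) = 1.62310
  Q(3)·log₂(Q(3)/P(3)) = 0.1122·log₂(0.1122/0.8043) = -0.31883
  Q(4)·log₂(Q(4)/P(4)) = 0.2811·log₂(0.2811/0.0844) = 0.48792

D_KL(Q||P) = -0.01053 + 1.62310 - 0.31883 + 0.48792 = 1.78166 ≈ 1.7817 bits

These are NOT equal (difference: 0.1330 bits). KL divergence is asymmetric: D_KL(P||Q) ≠ D_KL(Q||P) in general.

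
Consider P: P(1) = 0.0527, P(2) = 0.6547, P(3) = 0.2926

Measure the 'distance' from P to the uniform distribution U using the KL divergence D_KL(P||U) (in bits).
0.4423 bits

U(i) = 1/3 for all i

D_KL(P||U) = Σ P(x) log₂(P(x) / (1/3))
           = Σ P(x) log₂(P(x)) + log₂(3)
           = log₂(3) - H(P)

H(P) = -Σ P(x) log₂(P(x)):
  -P(1)·log₂(P(1)) = -(0.0527)·log₂(0.0527) = 0.22377
  -P(2)·log₂(P(2)) = -(0.6547)·log₂(0.6547) = 0.40008
  -P(3)·log₂(P(3)) = -(0.2926)·log₂(0.2926) = 0.51878
H(P) = 0.22377 + 0.40008 + 0.51878 = 1.14263 bits

log₂(3) = 1.58496 bits

D_KL(P||U) = 1.58496 - 1.14263 = 0.44233 ≈ 0.4423 bits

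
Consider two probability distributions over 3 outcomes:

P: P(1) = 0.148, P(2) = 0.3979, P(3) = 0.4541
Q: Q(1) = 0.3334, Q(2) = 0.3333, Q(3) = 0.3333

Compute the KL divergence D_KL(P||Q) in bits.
0.1309 bits

D_KL(P||Q) = Σ P(x) log₂(P(x)/Q(x))

Computing term by term:
  P(1)·log₂(P(1)/Q(1)) = 0.148·log₂(0.148/0.3334) = -0.17341
  P(2)·log₂(P(2)/Q(2)) = 0.3979·log₂(0.3979/0.3333) = 0.10170
  P(3)·log₂(P(3)/Q(3)) = 0.4541·log₂(0.4541/0.3333) = 0.20261

D_KL(P||Q) = -0.17341 + 0.10170 + 0.20261 = 0.13090 ≈ 0.1309 bits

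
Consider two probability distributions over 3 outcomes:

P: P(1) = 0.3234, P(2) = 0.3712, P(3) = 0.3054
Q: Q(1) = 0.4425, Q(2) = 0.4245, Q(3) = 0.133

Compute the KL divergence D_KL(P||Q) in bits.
0.1481 bits

D_KL(P||Q) = Σ P(x) log₂(P(x)/Q(x))

Computing term by term:
  P(1)·log₂(P(1)/Q(1)) = 0.3234·log₂(0.3234/0.4425) = -0.14629
  P(2)·log₂(P(2)/Q(2)) = 0.3712·log₂(0.3712/0.4245) = -0.07185
  P(3)·log₂(P(3)/Q(3)) = 0.3054·log₂(0.3054/0.133) = 0.36626

D_KL(P||Q) = -0.14629 - 0.07185 + 0.36626 = 0.14812 ≈ 0.1481 bits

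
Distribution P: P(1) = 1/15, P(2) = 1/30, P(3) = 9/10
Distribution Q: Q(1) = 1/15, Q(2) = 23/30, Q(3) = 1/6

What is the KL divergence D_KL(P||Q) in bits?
2.0389 bits

D_KL(P||Q) = Σ P(x) log₂(P(x)/Q(x))

Computing term by term:
  P(1)·log₂(P(1)/Q(1)) = (1/15)·log₂((1/15)/(1/15)) = 0.00000
  P(2)·log₂(P(2)/Q(2)) = (1/30)·log₂((1/30)/(23/30)) = -0.15079
  P(3)·log₂(P(3)/Q(3)) = (9/10)·log₂((9/10)/(1/6)) = 2.18966

D_KL(P||Q) = 0.00000 - 0.15079 + 2.18966 = 2.03887 ≈ 2.0389 bits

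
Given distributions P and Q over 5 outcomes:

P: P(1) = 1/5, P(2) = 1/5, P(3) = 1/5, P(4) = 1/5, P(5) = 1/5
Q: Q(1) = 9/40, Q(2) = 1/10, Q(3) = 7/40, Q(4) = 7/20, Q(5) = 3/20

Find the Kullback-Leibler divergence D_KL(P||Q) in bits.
0.1261 bits

D_KL(P||Q) = Σ P(x) log₂(P(x)/Q(x))

Computing term by term:
  P(1)·log₂(P(1)/Q(1)) = (1/5)·log₂((1/5)/(9/40)) = -0.03399
  P(2)·log₂(P(2)/Q(2)) = (1/5)·log₂((1/5)/(1/10)) = 0.20000
  P(3)·log₂(P(3)/Q(3)) = (1/5)·log₂((1/5)/(7/40)) = 0.03853
  P(4)·log₂(P(4)/Q(4)) = (1/5)·log₂((1/5)/(7/20)) = -0.16147
  P(5)·log₂(P(5)/Q(5)) = (1/5)·log₂((1/5)/(3/20)) = 0.08301

D_KL(P||Q) = -0.03399 + 0.20000 + 0.03853 - 0.16147 + 0.08301 = 0.12608 ≈ 0.1261 bits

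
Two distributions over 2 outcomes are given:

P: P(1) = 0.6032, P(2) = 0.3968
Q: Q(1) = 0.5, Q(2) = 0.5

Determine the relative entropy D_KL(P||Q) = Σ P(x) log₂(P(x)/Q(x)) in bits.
0.0310 bits

D_KL(P||Q) = Σ P(x) log₂(P(x)/Q(x))

Computing term by term:
  P(1)·log₂(P(1)/Q(1)) = 0.6032·log₂(0.6032/0.5) = 0.16329
  P(2)·log₂(P(2)/Q(2)) = 0.3968·log₂(0.3968/0.5) = -0.13234

D_KL(P||Q) = 0.16329 - 0.13234 = 0.03095 ≈ 0.0310 bits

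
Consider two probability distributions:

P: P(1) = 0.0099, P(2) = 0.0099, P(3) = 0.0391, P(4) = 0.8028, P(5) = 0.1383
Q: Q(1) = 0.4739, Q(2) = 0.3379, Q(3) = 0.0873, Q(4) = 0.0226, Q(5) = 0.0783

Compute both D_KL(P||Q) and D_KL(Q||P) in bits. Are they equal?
D_KL(P||Q) = 4.0975 bits, D_KL(Q||P) = 4.2863 bits. No, they are not equal.

D_KL(P||Q) = Σ P(x) log₂(P(x)/Q(x))

Computing term by term:
  P(1)·log₂(P(1)/Q(1)) = 0.0099·log₂(0.0099/0.4739) = -0.05525
  P(2)·log₂(P(2)/Q(2)) = 0.0099·log₂(0.0099/0.3379) = -0.05042
  P(3)·log₂(P(3)/Q(3)) = 0.0391·log₂(0.0391/0.0873) = -0.04531
  P(4)·log₂(P(4)/Q(4)) = 0.8028·log₂(0.8028/0.0226) = 4.13494
  P(5)·log₂(P(5)/Q(5)) = 0.1383·log₂(0.1383/0.0783) = 0.11351

D_KL(P||Q) = -0.05525 - 0.05042 - 0.04531 + 4.13494 + 0.11351 = 4.09747 ≈ 4.0975 bits

D_KL(Q||P) = Σ Q(x) log₂(Q(x)/P(x))

Computing term by term:
  Q(1)·log₂(Q(1)/P(1)) = 0.4739·log₂(0.4739/0.0099) = 2.64484
  Q(2)·log₂(Q(2)/P(2)) = 0.3379·log₂(0.3379/0.0099) = 1.72093
  Q(3)·log₂(Q(3)/P(3)) = 0.0873·log₂(0.0873/0.0391) = 0.10116
  Q(4)·log₂(Q(4)/P(4)) = 0.0226·log₂(0.0226/0.8028) = -0.11640
  Q(5)·log₂(Q(5)/P(5)) = 0.0783·log₂(0.0783/0.1383) = -0.06426

D_KL(Q||P) = 2.64484 + 1.72093 + 0.10116 - 0.11640 - 0.06426 = 4.28627 ≈ 4.2863 bits

These are NOT equal (difference: 0.1888 bits). KL divergence is asymmetric: D_KL(P||Q) ≠ D_KL(Q||P) in general.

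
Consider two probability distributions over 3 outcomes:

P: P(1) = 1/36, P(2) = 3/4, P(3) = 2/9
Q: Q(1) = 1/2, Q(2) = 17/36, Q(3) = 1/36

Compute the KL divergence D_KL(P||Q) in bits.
1.0514 bits

D_KL(P||Q) = Σ P(x) log₂(P(x)/Q(x))

Computing term by term:
  P(1)·log₂(P(1)/Q(1)) = (1/36)·log₂((1/36)/(1/2)) = -0.11583
  P(2)·log₂(P(2)/Q(2)) = (3/4)·log₂((3/4)/(17/36)) = 0.50057
  P(3)·log₂(P(3)/Q(3)) = (2/9)·log₂((2/9)/(1/36)) = 0.66667

D_KL(P||Q) = -0.11583 + 0.50057 + 0.66667 = 1.05141 ≈ 1.0514 bits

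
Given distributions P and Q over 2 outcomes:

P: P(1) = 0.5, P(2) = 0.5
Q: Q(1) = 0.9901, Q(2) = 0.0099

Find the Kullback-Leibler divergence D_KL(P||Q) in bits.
2.3364 bits

D_KL(P||Q) = Σ P(x) log₂(P(x)/Q(x))

Computing term by term:
  P(1)·log₂(P(1)/Q(1)) = 0.5·log₂(0.5/0.9901) = -0.49282
  P(2)·log₂(P(2)/Q(2)) = 0.5·log₂(0.5/0.0099) = 2.82918

D_KL(P||Q) = -0.49282 + 2.82918 = 2.33636 ≈ 2.3364 bits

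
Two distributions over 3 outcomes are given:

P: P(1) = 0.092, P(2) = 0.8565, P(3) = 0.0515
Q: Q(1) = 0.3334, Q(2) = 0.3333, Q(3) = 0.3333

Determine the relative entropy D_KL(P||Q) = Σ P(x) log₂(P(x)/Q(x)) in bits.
0.8566 bits

D_KL(P||Q) = Σ P(x) log₂(P(x)/Q(x))

Computing term by term:
  P(1)·log₂(P(1)/Q(1)) = 0.092·log₂(0.092/0.3334) = -0.17089
  P(2)·log₂(P(2)/Q(2)) = 0.8565·log₂(0.8565/0.3333) = 1.16624
  P(3)·log₂(P(3)/Q(3)) = 0.0515·log₂(0.0515/0.3333) = -0.13875

D_KL(P||Q) = -0.17089 + 1.16624 - 0.13875 = 0.85660 ≈ 0.8566 bits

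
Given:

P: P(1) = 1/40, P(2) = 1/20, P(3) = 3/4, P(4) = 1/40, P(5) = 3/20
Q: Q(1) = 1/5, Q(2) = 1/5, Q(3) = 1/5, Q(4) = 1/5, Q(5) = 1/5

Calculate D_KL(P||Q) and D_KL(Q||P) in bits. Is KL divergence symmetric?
D_KL(P||Q) = 1.1179 bits, D_KL(Q||P) = 1.3016 bits. No, KL divergence is not symmetric.

D_KL(P||Q) = Σ P(x) log₂(P(x)/Q(x))

Computing term by term:
  P(1)·log₂(P(1)/Q(1)) = (1/40)·log₂((1/40)/(1/5)) = -0.07500
  P(2)·log₂(P(2)/Q(2)) = (1/20)·log₂((1/20)/(1/5)) = -0.10000
  P(3)·log₂(P(3)/Q(3)) = (3/4)·log₂((3/4)/(1/5)) = 1.43017
  P(4)·log₂(P(4)/Q(4)) = (1/40)·log₂((1/40)/(1/5)) = -0.07500
  P(5)·log₂(P(5)/Q(5)) = (3/20)·log₂((3/20)/(1/5)) = -0.06226

D_KL(P||Q) = -0.07500 - 0.10000 + 1.43017 - 0.07500 - 0.06226 = 1.11791 ≈ 1.1179 bits

D_KL(Q||P) = Σ Q(x) log₂(Q(x)/P(x))

Computing term by term:
  Q(1)·log₂(Q(1)/P(1)) = (1/5)·log₂((1/5)/(1/40)) = 0.60000
  Q(2)·log₂(Q(2)/P(2)) = (1/5)·log₂((1/5)/(1/20)) = 0.40000
  Q(3)·log₂(Q(3)/P(3)) = (1/5)·log₂((1/5)/(3/4)) = -0.38138
  Q(4)·log₂(Q(4)/P(4)) = (1/5)·log₂((1/5)/(1/40)) = 0.60000
  Q(5)·log₂(Q(5)/P(5)) = (1/5)·log₂((1/5)/(3/20)) = 0.08301

D_KL(Q||P) = 0.60000 + 0.40000 - 0.38138 + 0.60000 + 0.08301 = 1.30163 ≈ 1.3016 bits

These are NOT equal (difference: 0.1837 bits). KL divergence is asymmetric: D_KL(P||Q) ≠ D_KL(Q||P) in general.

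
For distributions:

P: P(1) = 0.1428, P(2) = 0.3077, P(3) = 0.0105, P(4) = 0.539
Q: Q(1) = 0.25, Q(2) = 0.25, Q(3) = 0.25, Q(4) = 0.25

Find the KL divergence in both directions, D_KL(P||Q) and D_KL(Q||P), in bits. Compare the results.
D_KL(P||Q) = 0.5262 bits, D_KL(Q||P) = 0.9934 bits. D_KL(Q||P) is larger than D_KL(P||Q) by 0.4672 bits; the two directions differ.

D_KL(P||Q) = Σ P(x) log₂(P(x)/Q(x))

Computing term by term:
  P(1)·log₂(P(1)/Q(1)) = 0.1428·log₂(0.1428/0.25) = -0.11537
  P(2)·log₂(P(2)/Q(2)) = 0.3077·log₂(0.3077/0.25) = 0.09219
  P(3)·log₂(P(3)/Q(3)) = 0.0105·log₂(0.0105/0.25) = -0.04802
  P(4)·log₂(P(4)/Q(4)) = 0.539·log₂(0.539/0.25) = 0.59740

D_KL(P||Q) = -0.11537 + 0.09219 - 0.04802 + 0.59740 = 0.52620 ≈ 0.5262 bits

D_KL(Q||P) = Σ Q(x) log₂(Q(x)/P(x))

Computing term by term:
  Q(1)·log₂(Q(1)/P(1)) = 0.25·log₂(0.25/0.1428) = 0.20198
  Q(2)·log₂(Q(2)/P(2)) = 0.25·log₂(0.25/0.3077) = -0.07490
  Q(3)·log₂(Q(3)/P(3)) = 0.25·log₂(0.25/0.0105) = 1.14337
  Q(4)·log₂(Q(4)/P(4)) = 0.25·log₂(0.25/0.539) = -0.27709

D_KL(Q||P) = 0.20198 - 0.07490 + 1.14337 - 0.27709 = 0.99336 ≈ 0.9934 bits

These are NOT equal (difference: 0.4672 bits). KL divergence is asymmetric: D_KL(P||Q) ≠ D_KL(Q||P) in general.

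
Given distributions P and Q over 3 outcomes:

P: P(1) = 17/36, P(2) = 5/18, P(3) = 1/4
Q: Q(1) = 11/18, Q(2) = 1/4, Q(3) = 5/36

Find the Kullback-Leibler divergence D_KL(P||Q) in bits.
0.0786 bits

D_KL(P||Q) = Σ P(x) log₂(P(x)/Q(x))

Computing term by term:
  P(1)·log₂(P(1)/Q(1)) = (17/36)·log₂((17/36)/(11/18)) = -0.17565
  P(2)·log₂(P(2)/Q(2)) = (5/18)·log₂((5/18)/(1/4)) = 0.04222
  P(3)·log₂(P(3)/Q(3)) = (1/4)·log₂((1/4)/(5/36)) = 0.21200

D_KL(P||Q) = -0.17565 + 0.04222 + 0.21200 = 0.07857 ≈ 0.0786 bits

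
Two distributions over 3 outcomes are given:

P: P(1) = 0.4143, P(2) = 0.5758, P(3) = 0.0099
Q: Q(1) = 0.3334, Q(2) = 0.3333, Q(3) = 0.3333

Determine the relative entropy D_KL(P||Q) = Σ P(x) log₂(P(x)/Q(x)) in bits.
0.5338 bits

D_KL(P||Q) = Σ P(x) log₂(P(x)/Q(x))

Computing term by term:
  P(1)·log₂(P(1)/Q(1)) = 0.4143·log₂(0.4143/0.3334) = 0.12985
  P(2)·log₂(P(2)/Q(2)) = 0.5758·log₂(0.5758/0.3333) = 0.45416
  P(3)·log₂(P(3)/Q(3)) = 0.0099·log₂(0.0099/0.3333) = -0.05023

D_KL(P||Q) = 0.12985 + 0.45416 - 0.05023 = 0.53378 ≈ 0.5338 bits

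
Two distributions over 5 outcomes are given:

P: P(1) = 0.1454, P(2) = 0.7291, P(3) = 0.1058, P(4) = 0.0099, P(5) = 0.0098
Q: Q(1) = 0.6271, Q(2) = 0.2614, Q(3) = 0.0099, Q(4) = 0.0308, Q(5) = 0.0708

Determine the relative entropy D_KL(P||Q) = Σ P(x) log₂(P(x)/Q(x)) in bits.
1.0898 bits

D_KL(P||Q) = Σ P(x) log₂(P(x)/Q(x))

Computing term by term:
  P(1)·log₂(P(1)/Q(1)) = 0.1454·log₂(0.1454/0.6271) = -0.30660
  P(2)·log₂(P(2)/Q(2)) = 0.7291·log₂(0.7291/0.2614) = 1.07896
  P(3)·log₂(P(3)/Q(3)) = 0.1058·log₂(0.1058/0.0099) = 0.36160
  P(4)·log₂(P(4)/Q(4)) = 0.0099·log₂(0.0099/0.0308) = -0.01621
  P(5)·log₂(P(5)/Q(5)) = 0.0098·log₂(0.0098/0.0708) = -0.02796

D_KL(P||Q) = -0.30660 + 1.07896 + 0.36160 - 0.01621 - 0.02796 = 1.08979 ≈ 1.0898 bits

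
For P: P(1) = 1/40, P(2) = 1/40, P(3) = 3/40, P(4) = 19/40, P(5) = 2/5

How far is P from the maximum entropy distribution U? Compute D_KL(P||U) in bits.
0.7366 bits

U(i) = 1/5 for all i

D_KL(P||U) = Σ P(x) log₂(P(x) / (1/5))
           = Σ P(x) log₂(P(x)) + log₂(5)
           = log₂(5) - H(P)

H(P) = -Σ P(x) log₂(P(x)):
  -P(1)·log₂(P(1)) = -(1/40)·log₂(1/40) = 0.13305
  -P(2)·log₂(P(2)) = -(1/40)·log₂(1/40) = 0.13305
  -P(3)·log₂(P(3)) = -(3/40)·log₂(3/40) = 0.28027
  -P(4)·log₂(P(4)) = -(19/40)·log₂(19/40) = 0.51015
  -P(5)·log₂(P(5)) = -(2/5)·log₂(2/5) = 0.52877
H(P) = 0.13305 + 0.13305 + 0.28027 + 0.51015 + 0.52877 = 1.58529 bits

log₂(5) = 2.32193 bits

D_KL(P||U) = 2.32193 - 1.58529 = 0.73664 ≈ 0.7366 bits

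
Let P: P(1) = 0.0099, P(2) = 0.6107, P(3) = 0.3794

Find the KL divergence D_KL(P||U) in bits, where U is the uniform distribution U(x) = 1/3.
0.5541 bits

U(i) = 1/3 for all i

D_KL(P||U) = Σ P(x) log₂(P(x) / (1/3))
           = Σ P(x) log₂(P(x)) + log₂(3)
           = log₂(3) - H(P)

H(P) = -Σ P(x) log₂(P(x)):
  -P(1)·log₂(P(1)) = -(0.0099)·log₂(0.0099) = 0.06592
  -P(2)·log₂(P(2)) = -(0.6107)·log₂(0.6107) = 0.43449
  -P(3)·log₂(P(3)) = -(0.3794)·log₂(0.3794) = 0.53048
H(P) = 0.06592 + 0.43449 + 0.53048 = 1.03089 bits

log₂(3) = 1.58496 bits

D_KL(P||U) = 1.58496 - 1.03089 = 0.55407 ≈ 0.5541 bits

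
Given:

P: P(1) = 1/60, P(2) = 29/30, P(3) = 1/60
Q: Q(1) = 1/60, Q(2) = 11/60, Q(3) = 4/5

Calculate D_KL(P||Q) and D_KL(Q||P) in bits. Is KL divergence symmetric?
D_KL(P||Q) = 2.2255 bits, D_KL(Q||P) = 4.0282 bits. No, KL divergence is not symmetric.

D_KL(P||Q) = Σ P(x) log₂(P(x)/Q(x))

Computing term by term:
  P(1)·log₂(P(1)/Q(1)) = (1/60)·log₂((1/60)/(1/60)) = 0.00000
  P(2)·log₂(P(2)/Q(2)) = (29/30)·log₂((29/30)/(11/60)) = 2.31860
  P(3)·log₂(P(3)/Q(3)) = (1/60)·log₂((1/60)/(4/5)) = -0.09308

D_KL(P||Q) = 0.00000 + 2.31860 - 0.09308 = 2.22552 ≈ 2.2255 bits

D_KL(Q||P) = Σ Q(x) log₂(Q(x)/P(x))

Computing term by term:
  Q(1)·log₂(Q(1)/P(1)) = (1/60)·log₂((1/60)/(1/60)) = 0.00000
  Q(2)·log₂(Q(2)/P(2)) = (11/60)·log₂((11/60)/(29/30)) = -0.43973
  Q(3)·log₂(Q(3)/P(3)) = (4/5)·log₂((4/5)/(1/60)) = 4.46797

D_KL(Q||P) = 0.00000 - 0.43973 + 4.46797 = 4.02824 ≈ 4.0282 bits

These are NOT equal (difference: 1.8027 bits). KL divergence is asymmetric: D_KL(P||Q) ≠ D_KL(Q||P) in general.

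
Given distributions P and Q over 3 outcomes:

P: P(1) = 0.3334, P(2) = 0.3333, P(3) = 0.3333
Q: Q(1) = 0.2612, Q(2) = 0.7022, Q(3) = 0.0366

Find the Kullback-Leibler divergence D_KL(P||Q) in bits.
0.8213 bits

D_KL(P||Q) = Σ P(x) log₂(P(x)/Q(x))

Computing term by term:
  P(1)·log₂(P(1)/Q(1)) = 0.3334·log₂(0.3334/0.2612) = 0.11739
  P(2)·log₂(P(2)/Q(2)) = 0.3333·log₂(0.3333/0.7022) = -0.35832
  P(3)·log₂(P(3)/Q(3)) = 0.3333·log₂(0.3333/0.0366) = 1.06220

D_KL(P||Q) = 0.11739 - 0.35832 + 1.06220 = 0.82127 ≈ 0.8213 bits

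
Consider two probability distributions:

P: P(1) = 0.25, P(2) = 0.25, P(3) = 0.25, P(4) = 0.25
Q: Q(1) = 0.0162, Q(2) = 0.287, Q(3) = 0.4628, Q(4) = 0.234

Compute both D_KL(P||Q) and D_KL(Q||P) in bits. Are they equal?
D_KL(P||Q) = 0.7389 bits, D_KL(Q||P) = 0.3820 bits. No, they are not equal.

D_KL(P||Q) = Σ P(x) log₂(P(x)/Q(x))

Computing term by term:
  P(1)·log₂(P(1)/Q(1)) = 0.25·log₂(0.25/0.0162) = 0.98697
  P(2)·log₂(P(2)/Q(2)) = 0.25·log₂(0.25/0.287) = -0.04978
  P(3)·log₂(P(3)/Q(3)) = 0.25·log₂(0.25/0.4628) = -0.22212
  P(4)·log₂(P(4)/Q(4)) = 0.25·log₂(0.25/0.234) = 0.02385

D_KL(P||Q) = 0.98697 - 0.04978 - 0.22212 + 0.02385 = 0.73892 ≈ 0.7389 bits

D_KL(Q||P) = Σ Q(x) log₂(Q(x)/P(x))

Computing term by term:
  Q(1)·log₂(Q(1)/P(1)) = 0.0162·log₂(0.0162/0.25) = -0.06396
  Q(2)·log₂(Q(2)/P(2)) = 0.287·log₂(0.287/0.25) = 0.05715
  Q(3)·log₂(Q(3)/P(3)) = 0.4628·log₂(0.4628/0.25) = 0.41118
  Q(4)·log₂(Q(4)/P(4)) = 0.234·log₂(0.234/0.25) = -0.02233

D_KL(Q||P) = -0.06396 + 0.05715 + 0.41118 - 0.02233 = 0.38204 ≈ 0.3820 bits

These are NOT equal (difference: 0.3569 bits). KL divergence is asymmetric: D_KL(P||Q) ≠ D_KL(Q||P) in general.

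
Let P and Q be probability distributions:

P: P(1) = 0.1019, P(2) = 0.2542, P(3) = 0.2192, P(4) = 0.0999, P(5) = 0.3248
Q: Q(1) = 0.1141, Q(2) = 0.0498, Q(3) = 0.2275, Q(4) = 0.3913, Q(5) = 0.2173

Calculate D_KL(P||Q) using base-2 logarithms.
0.5610 bits

D_KL(P||Q) = Σ P(x) log₂(P(x)/Q(x))

Computing term by term:
  P(1)·log₂(P(1)/Q(1)) = 0.1019·log₂(0.1019/0.1141) = -0.01662
  P(2)·log₂(P(2)/Q(2)) = 0.2542·log₂(0.2542/0.0498) = 0.59781
  P(3)·log₂(P(3)/Q(3)) = 0.2192·log₂(0.2192/0.2275) = -0.01175
  P(4)·log₂(P(4)/Q(4)) = 0.0999·log₂(0.0999/0.3913) = -0.19677
  P(5)·log₂(P(5)/Q(5)) = 0.3248·log₂(0.3248/0.2173) = 0.18834

D_KL(P||Q) = -0.01662 + 0.59781 - 0.01175 - 0.19677 + 0.18834 = 0.56101 ≈ 0.5610 bits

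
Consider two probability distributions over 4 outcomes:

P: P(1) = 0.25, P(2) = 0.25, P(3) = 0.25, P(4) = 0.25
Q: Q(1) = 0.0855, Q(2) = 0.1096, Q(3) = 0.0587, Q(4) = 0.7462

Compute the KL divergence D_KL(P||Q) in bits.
0.8126 bits

D_KL(P||Q) = Σ P(x) log₂(P(x)/Q(x))

Computing term by term:
  P(1)·log₂(P(1)/Q(1)) = 0.25·log₂(0.25/0.0855) = 0.38698
  P(2)·log₂(P(2)/Q(2)) = 0.25·log₂(0.25/0.1096) = 0.29742
  P(3)·log₂(P(3)/Q(3)) = 0.25·log₂(0.25/0.0587) = 0.52262
  P(4)·log₂(P(4)/Q(4)) = 0.25·log₂(0.25/0.7462) = -0.39441

D_KL(P||Q) = 0.38698 + 0.29742 + 0.52262 - 0.39441 = 0.81261 ≈ 0.8126 bits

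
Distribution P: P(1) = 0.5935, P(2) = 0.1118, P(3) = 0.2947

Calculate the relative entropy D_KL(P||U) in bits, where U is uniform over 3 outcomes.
0.2654 bits

U(i) = 1/3 for all i

D_KL(P||U) = Σ P(x) log₂(P(x) / (1/3))
           = Σ P(x) log₂(P(x)) + log₂(3)
           = log₂(3) - H(P)

H(P) = -Σ P(x) log₂(P(x)):
  -P(1)·log₂(P(1)) = -(0.5935)·log₂(0.5935) = 0.44672
  -P(2)·log₂(P(2)) = -(0.1118)·log₂(0.1118) = 0.35340
  -P(3)·log₂(P(3)) = -(0.2947)·log₂(0.2947) = 0.51946
H(P) = 0.44672 + 0.35340 + 0.51946 = 1.31958 bits

log₂(3) = 1.58496 bits

D_KL(P||U) = 1.58496 - 1.31958 = 0.26538 ≈ 0.2654 bits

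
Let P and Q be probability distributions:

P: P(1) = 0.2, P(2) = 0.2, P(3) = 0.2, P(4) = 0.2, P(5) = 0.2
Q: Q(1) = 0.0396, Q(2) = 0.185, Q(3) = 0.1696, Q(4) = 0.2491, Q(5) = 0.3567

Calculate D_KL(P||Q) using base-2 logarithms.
0.3071 bits

D_KL(P||Q) = Σ P(x) log₂(P(x)/Q(x))

Computing term by term:
  P(1)·log₂(P(1)/Q(1)) = 0.2·log₂(0.2/0.0396) = 0.46729
  P(2)·log₂(P(2)/Q(2)) = 0.2·log₂(0.2/0.185) = 0.02249
  P(3)·log₂(P(3)/Q(3)) = 0.2·log₂(0.2/0.1696) = 0.04757
  P(4)·log₂(P(4)/Q(4)) = 0.2·log₂(0.2/0.2491) = -0.06335
  P(5)·log₂(P(5)/Q(5)) = 0.2·log₂(0.2/0.3567) = -0.16694

D_KL(P||Q) = 0.46729 + 0.02249 + 0.04757 - 0.06335 - 0.16694 = 0.30706 ≈ 0.3071 bits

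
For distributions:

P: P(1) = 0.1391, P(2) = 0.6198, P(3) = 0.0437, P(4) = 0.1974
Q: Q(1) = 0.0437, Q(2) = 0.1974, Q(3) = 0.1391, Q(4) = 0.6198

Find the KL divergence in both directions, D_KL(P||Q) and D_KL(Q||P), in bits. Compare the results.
D_KL(P||Q) = 0.8566 bits, D_KL(Q||P) = 0.8566 bits. The two directions give exactly the same value for this pair.

D_KL(P||Q) = Σ P(x) log₂(P(x)/Q(x))

Computing term by term:
  P(1)·log₂(P(1)/Q(1)) = 0.1391·log₂(0.1391/0.0437) = 0.23236
  P(2)·log₂(P(2)/Q(2)) = 0.6198·log₂(0.6198/0.1974) = 1.02309
  P(3)·log₂(P(3)/Q(3)) = 0.0437·log₂(0.0437/0.1391) = -0.07300
  P(4)·log₂(P(4)/Q(4)) = 0.1974·log₂(0.1974/0.6198) = -0.32584

D_KL(P||Q) = 0.23236 + 1.02309 - 0.07300 - 0.32584 = 0.85661 ≈ 0.8566 bits

D_KL(Q||P) = Σ Q(x) log₂(Q(x)/P(x))

Computing term by term:
  Q(1)·log₂(Q(1)/P(1)) = 0.0437·log₂(0.0437/0.1391) = -0.07300
  Q(2)·log₂(Q(2)/P(2)) = 0.1974·log₂(0.1974/0.6198) = -0.32584
  Q(3)·log₂(Q(3)/P(3)) = 0.1391·log₂(0.1391/0.0437) = 0.23236
  Q(4)·log₂(Q(4)/P(4)) = 0.6198·log₂(0.6198/0.1974) = 1.02309

D_KL(Q||P) = -0.07300 - 0.32584 + 0.23236 + 1.02309 = 0.85661 ≈ 0.8566 bits

These ARE equal here. Q is P with outcomes relabeled (Q(1) = P(3), Q(2) = P(4), Q(3) = P(1), Q(4) = P(2)) by a relabeling that is its own inverse, so the two sums contain exactly the same terms in a different order. This is a special case — KL divergence is not symmetric in general: D_KL(P||Q) ≠ D_KL(Q||P) for most P, Q.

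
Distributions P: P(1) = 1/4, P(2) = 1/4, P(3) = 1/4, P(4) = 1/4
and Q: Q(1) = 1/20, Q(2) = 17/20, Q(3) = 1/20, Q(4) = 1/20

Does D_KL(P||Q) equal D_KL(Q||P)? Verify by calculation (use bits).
D_KL(P||Q) = 1.3001 bits, D_KL(Q||P) = 1.1524 bits. No — D_KL(P||Q) ≠ D_KL(Q||P) for this pair.

D_KL(P||Q) = Σ P(x) log₂(P(x)/Q(x))

Computing term by term:
  P(1)·log₂(P(1)/Q(1)) = (1/4)·log₂((1/4)/(1/20)) = 0.58048
  P(2)·log₂(P(2)/Q(2)) = (1/4)·log₂((1/4)/(17/20)) = -0.44138
  P(3)·log₂(P(3)/Q(3)) = (1/4)·log₂((1/4)/(1/20)) = 0.58048
  P(4)·log₂(P(4)/Q(4)) = (1/4)·log₂((1/4)/(1/20)) = 0.58048

D_KL(P||Q) = 0.58048 - 0.44138 + 0.58048 + 0.58048 = 1.30006 ≈ 1.3001 bits

D_KL(Q||P) = Σ Q(x) log₂(Q(x)/P(x))

Computing term by term:
  Q(1)·log₂(Q(1)/P(1)) = (1/20)·log₂((1/20)/(1/4)) = -0.11610
  Q(2)·log₂(Q(2)/P(2)) = (17/20)·log₂((17/20)/(1/4)) = 1.50070
  Q(3)·log₂(Q(3)/P(3)) = (1/20)·log₂((1/20)/(1/4)) = -0.11610
  Q(4)·log₂(Q(4)/P(4)) = (1/20)·log₂((1/20)/(1/4)) = -0.11610

D_KL(Q||P) = -0.11610 + 1.50070 - 0.11610 - 0.11610 = 1.15240 ≈ 1.1524 bits

These are NOT equal (difference: 0.1477 bits). KL divergence is asymmetric: D_KL(P||Q) ≠ D_KL(Q||P) in general.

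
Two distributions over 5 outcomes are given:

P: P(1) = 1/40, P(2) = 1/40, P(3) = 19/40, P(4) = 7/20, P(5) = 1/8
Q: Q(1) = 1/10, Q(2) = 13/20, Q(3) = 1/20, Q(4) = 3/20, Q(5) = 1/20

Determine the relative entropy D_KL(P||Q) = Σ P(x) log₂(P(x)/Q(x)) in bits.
1.9683 bits

D_KL(P||Q) = Σ P(x) log₂(P(x)/Q(x))

Computing term by term:
  P(1)·log₂(P(1)/Q(1)) = (1/40)·log₂((1/40)/(1/10)) = -0.05000
  P(2)·log₂(P(2)/Q(2)) = (1/40)·log₂((1/40)/(13/20)) = -0.11751
  P(3)·log₂(P(3)/Q(3)) = (19/40)·log₂((19/40)/(1/20)) = 1.54277
  P(4)·log₂(P(4)/Q(4)) = (7/20)·log₂((7/20)/(3/20)) = 0.42784
  P(5)·log₂(P(5)/Q(5)) = (1/8)·log₂((1/8)/(1/20)) = 0.16524

D_KL(P||Q) = -0.05000 - 0.11751 + 1.54277 + 0.42784 + 0.16524 = 1.96834 ≈ 1.9683 bits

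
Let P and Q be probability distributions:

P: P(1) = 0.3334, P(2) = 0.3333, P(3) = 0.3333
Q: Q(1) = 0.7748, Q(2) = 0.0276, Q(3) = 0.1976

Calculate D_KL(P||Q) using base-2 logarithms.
1.0437 bits

D_KL(P||Q) = Σ P(x) log₂(P(x)/Q(x))

Computing term by term:
  P(1)·log₂(P(1)/Q(1)) = 0.3334·log₂(0.3334/0.7748) = -0.40560
  P(2)·log₂(P(2)/Q(2)) = 0.3333·log₂(0.3333/0.0276) = 1.19791
  P(3)·log₂(P(3)/Q(3)) = 0.3333·log₂(0.3333/0.1976) = 0.25139

D_KL(P||Q) = -0.40560 + 1.19791 + 0.25139 = 1.04370 ≈ 1.0437 bits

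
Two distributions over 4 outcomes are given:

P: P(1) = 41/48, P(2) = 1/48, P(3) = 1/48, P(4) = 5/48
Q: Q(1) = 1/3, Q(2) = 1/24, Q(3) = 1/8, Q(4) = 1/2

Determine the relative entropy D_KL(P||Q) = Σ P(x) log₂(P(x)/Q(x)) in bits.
0.8492 bits

D_KL(P||Q) = Σ P(x) log₂(P(x)/Q(x))

Computing term by term:
  P(1)·log₂(P(1)/Q(1)) = (41/48)·log₂((41/48)/(1/3)) = 1.15958
  P(2)·log₂(P(2)/Q(2)) = (1/48)·log₂((1/48)/(1/24)) = -0.02083
  P(3)·log₂(P(3)/Q(3)) = (1/48)·log₂((1/48)/(1/8)) = -0.05385
  P(4)·log₂(P(4)/Q(4)) = (5/48)·log₂((5/48)/(1/2)) = -0.23573

D_KL(P||Q) = 1.15958 - 0.02083 - 0.05385 - 0.23573 = 0.84917 ≈ 0.8492 bits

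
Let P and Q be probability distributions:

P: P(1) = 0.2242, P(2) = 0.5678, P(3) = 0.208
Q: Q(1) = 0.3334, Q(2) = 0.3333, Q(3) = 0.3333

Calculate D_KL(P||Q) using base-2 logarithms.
0.1666 bits

D_KL(P||Q) = Σ P(x) log₂(P(x)/Q(x))

Computing term by term:
  P(1)·log₂(P(1)/Q(1)) = 0.2242·log₂(0.2242/0.3334) = -0.12835
  P(2)·log₂(P(2)/Q(2)) = 0.5678·log₂(0.5678/0.3333) = 0.43639
  P(3)·log₂(P(3)/Q(3)) = 0.208·log₂(0.208/0.3333) = -0.14149

D_KL(P||Q) = -0.12835 + 0.43639 - 0.14149 = 0.16655 ≈ 0.1666 bits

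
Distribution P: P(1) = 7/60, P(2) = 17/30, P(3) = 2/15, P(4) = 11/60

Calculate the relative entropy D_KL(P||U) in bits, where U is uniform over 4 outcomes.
0.3378 bits

U(i) = 1/4 for all i

D_KL(P||U) = Σ P(x) log₂(P(x) / (1/4))
           = Σ P(x) log₂(P(x)) + log₂(4)
           = log₂(4) - H(P)

H(P) = -Σ P(x) log₂(P(x)):
  -P(1)·log₂(P(1)) = -(7/60)·log₂(7/60) = 0.36161
  -P(2)·log₂(P(2)) = -(17/30)·log₂(17/30) = 0.46434
  -P(3)·log₂(P(3)) = -(2/15)·log₂(2/15) = 0.38759
  -P(4)·log₂(P(4)) = -(11/60)·log₂(11/60) = 0.44870
H(P) = 0.36161 + 0.46434 + 0.38759 + 0.44870 = 1.66224 bits

log₂(4) = 2.00000 bits

D_KL(P||U) = 2.00000 - 1.66224 = 0.33776 ≈ 0.3378 bits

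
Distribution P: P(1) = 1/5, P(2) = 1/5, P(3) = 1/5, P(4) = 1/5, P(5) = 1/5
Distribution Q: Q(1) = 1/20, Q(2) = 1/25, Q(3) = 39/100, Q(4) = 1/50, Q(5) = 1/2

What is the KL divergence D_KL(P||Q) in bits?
1.0717 bits

D_KL(P||Q) = Σ P(x) log₂(P(x)/Q(x))

Computing term by term:
  P(1)·log₂(P(1)/Q(1)) = (1/5)·log₂((1/5)/(1/20)) = 0.40000
  P(2)·log₂(P(2)/Q(2)) = (1/5)·log₂((1/5)/(1/25)) = 0.46439
  P(3)·log₂(P(3)/Q(3)) = (1/5)·log₂((1/5)/(39/100)) = -0.19269
  P(4)·log₂(P(4)/Q(4)) = (1/5)·log₂((1/5)/(1/50)) = 0.66439
  P(5)·log₂(P(5)/Q(5)) = (1/5)·log₂((1/5)/(1/2)) = -0.26439

D_KL(P||Q) = 0.40000 + 0.46439 - 0.19269 + 0.66439 - 0.26439 = 1.07170 ≈ 1.0717 bits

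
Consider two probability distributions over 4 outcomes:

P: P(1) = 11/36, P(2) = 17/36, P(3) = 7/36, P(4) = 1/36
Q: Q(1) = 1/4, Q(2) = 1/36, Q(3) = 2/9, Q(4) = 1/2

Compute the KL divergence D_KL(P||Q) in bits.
1.8654 bits

D_KL(P||Q) = Σ P(x) log₂(P(x)/Q(x))

Computing term by term:
  P(1)·log₂(P(1)/Q(1)) = (11/36)·log₂((11/36)/(1/4)) = 0.08846
  P(2)·log₂(P(2)/Q(2)) = (17/36)·log₂((17/36)/(1/36)) = 1.93019
  P(3)·log₂(P(3)/Q(3)) = (7/36)·log₂((7/36)/(2/9)) = -0.03746
  P(4)·log₂(P(4)/Q(4)) = (1/36)·log₂((1/36)/(1/2)) = -0.11583

D_KL(P||Q) = 0.08846 + 1.93019 - 0.03746 - 0.11583 = 1.86536 ≈ 1.8654 bits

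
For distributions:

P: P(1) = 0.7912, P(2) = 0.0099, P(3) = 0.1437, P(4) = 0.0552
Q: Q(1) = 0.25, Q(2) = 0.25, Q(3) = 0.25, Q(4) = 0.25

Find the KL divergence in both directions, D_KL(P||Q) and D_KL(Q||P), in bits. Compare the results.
D_KL(P||Q) = 1.0339 bits, D_KL(Q||P) = 1.4936 bits. D_KL(Q||P) is larger than D_KL(P||Q) by 0.4597 bits; the two directions differ.

D_KL(P||Q) = Σ P(x) log₂(P(x)/Q(x))

Computing term by term:
  P(1)·log₂(P(1)/Q(1)) = 0.7912·log₂(0.7912/0.25) = 1.31506
  P(2)·log₂(P(2)/Q(2)) = 0.0099·log₂(0.0099/0.25) = -0.04612
  P(3)·log₂(P(3)/Q(3)) = 0.1437·log₂(0.1437/0.25) = -0.11480
  P(4)·log₂(P(4)/Q(4)) = 0.0552·log₂(0.0552/0.25) = -0.12029

D_KL(P||Q) = 1.31506 - 0.04612 - 0.11480 - 0.12029 = 1.03385 ≈ 1.0339 bits

D_KL(Q||P) = Σ Q(x) log₂(Q(x)/P(x))

Computing term by term:
  Q(1)·log₂(Q(1)/P(1)) = 0.25·log₂(0.25/0.7912) = -0.41553
  Q(2)·log₂(Q(2)/P(2)) = 0.25·log₂(0.25/0.0099) = 1.16459
  Q(3)·log₂(Q(3)/P(3)) = 0.25·log₂(0.25/0.1437) = 0.19972
  Q(4)·log₂(Q(4)/P(4)) = 0.25·log₂(0.25/0.0552) = 0.54480

D_KL(Q||P) = -0.41553 + 1.16459 + 0.19972 + 0.54480 = 1.49358 ≈ 1.4936 bits

These are NOT equal (difference: 0.4597 bits). KL divergence is asymmetric: D_KL(P||Q) ≠ D_KL(Q||P) in general.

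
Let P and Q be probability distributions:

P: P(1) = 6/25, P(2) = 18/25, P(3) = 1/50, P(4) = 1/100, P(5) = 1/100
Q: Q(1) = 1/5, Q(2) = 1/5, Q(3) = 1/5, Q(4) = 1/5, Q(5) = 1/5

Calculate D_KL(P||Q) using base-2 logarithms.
1.2408 bits

D_KL(P||Q) = Σ P(x) log₂(P(x)/Q(x))

Computing term by term:
  P(1)·log₂(P(1)/Q(1)) = (6/25)·log₂((6/25)/(1/5)) = 0.06313
  P(2)·log₂(P(2)/Q(2)) = (18/25)·log₂((18/25)/(1/5)) = 1.33056
  P(3)·log₂(P(3)/Q(3)) = (1/50)·log₂((1/50)/(1/5)) = -0.06644
  P(4)·log₂(P(4)/Q(4)) = (1/100)·log₂((1/100)/(1/5)) = -0.04322
  P(5)·log₂(P(5)/Q(5)) = (1/100)·log₂((1/100)/(1/5)) = -0.04322

D_KL(P||Q) = 0.06313 + 1.33056 - 0.06644 - 0.04322 - 0.04322 = 1.24081 ≈ 1.2408 bits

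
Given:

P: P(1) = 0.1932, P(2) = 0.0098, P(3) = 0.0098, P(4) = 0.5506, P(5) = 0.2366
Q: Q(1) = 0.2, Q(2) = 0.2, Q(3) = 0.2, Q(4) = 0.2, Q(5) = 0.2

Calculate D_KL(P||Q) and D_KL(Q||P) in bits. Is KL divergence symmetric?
D_KL(P||Q) = 0.7669 bits, D_KL(Q||P) = 1.4097 bits. No, KL divergence is not symmetric.

D_KL(P||Q) = Σ P(x) log₂(P(x)/Q(x))

Computing term by term:
  P(1)·log₂(P(1)/Q(1)) = 0.1932·log₂(0.1932/0.2) = -0.00964
  P(2)·log₂(P(2)/Q(2)) = 0.0098·log₂(0.0098/0.2) = -0.04264
  P(3)·log₂(P(3)/Q(3)) = 0.0098·log₂(0.0098/0.2) = -0.04264
  P(4)·log₂(P(4)/Q(4)) = 0.5506·log₂(0.5506/0.2) = 0.80443
  P(5)·log₂(P(5)/Q(5)) = 0.2366·log₂(0.2366/0.2) = 0.05736

D_KL(P||Q) = -0.00964 - 0.04264 - 0.04264 + 0.80443 + 0.05736 = 0.76687 ≈ 0.7669 bits

D_KL(Q||P) = Σ Q(x) log₂(Q(x)/P(x))

Computing term by term:
  Q(1)·log₂(Q(1)/P(1)) = 0.2·log₂(0.2/0.1932) = 0.00998
  Q(2)·log₂(Q(2)/P(2)) = 0.2·log₂(0.2/0.0098) = 0.87021
  Q(3)·log₂(Q(3)/P(3)) = 0.2·log₂(0.2/0.0098) = 0.87021
  Q(4)·log₂(Q(4)/P(4)) = 0.2·log₂(0.2/0.5506) = -0.29220
  Q(5)·log₂(Q(5)/P(5)) = 0.2·log₂(0.2/0.2366) = -0.04849

D_KL(Q||P) = 0.00998 + 0.87021 + 0.87021 - 0.29220 - 0.04849 = 1.40971 ≈ 1.4097 bits

These are NOT equal (difference: 0.6428 bits). KL divergence is asymmetric: D_KL(P||Q) ≠ D_KL(Q||P) in general.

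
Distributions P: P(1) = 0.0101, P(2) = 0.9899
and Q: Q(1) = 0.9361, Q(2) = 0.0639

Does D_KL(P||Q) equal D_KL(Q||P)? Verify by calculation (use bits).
D_KL(P||Q) = 3.8475 bits, D_KL(Q||P) = 5.8641 bits. No — D_KL(P||Q) ≠ D_KL(Q||P) for this pair.

D_KL(P||Q) = Σ P(x) log₂(P(x)/Q(x))

Computing term by term:
  P(1)·log₂(P(1)/Q(1)) = 0.0101·log₂(0.0101/0.9361) = -0.06600
  P(2)·log₂(P(2)/Q(2)) = 0.9899·log₂(0.9899/0.0639) = 3.91347

D_KL(P||Q) = -0.06600 + 3.91347 = 3.84747 ≈ 3.8475 bits

D_KL(Q||P) = Σ Q(x) log₂(Q(x)/P(x))

Computing term by term:
  Q(1)·log₂(Q(1)/P(1)) = 0.9361·log₂(0.9361/0.0101) = 6.11670
  Q(2)·log₂(Q(2)/P(2)) = 0.0639·log₂(0.0639/0.9899) = -0.25262

D_KL(Q||P) = 6.11670 - 0.25262 = 5.86408 ≈ 5.8641 bits

These are NOT equal (difference: 2.0166 bits). KL divergence is asymmetric: D_KL(P||Q) ≠ D_KL(Q||P) in general.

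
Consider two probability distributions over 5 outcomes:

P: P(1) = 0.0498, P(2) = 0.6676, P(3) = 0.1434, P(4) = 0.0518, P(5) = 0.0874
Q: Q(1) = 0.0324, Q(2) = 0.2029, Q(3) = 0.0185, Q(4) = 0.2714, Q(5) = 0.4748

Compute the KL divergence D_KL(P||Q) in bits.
1.2645 bits

D_KL(P||Q) = Σ P(x) log₂(P(x)/Q(x))

Computing term by term:
  P(1)·log₂(P(1)/Q(1)) = 0.0498·log₂(0.0498/0.0324) = 0.03088
  P(2)·log₂(P(2)/Q(2)) = 0.6676·log₂(0.6676/0.2029) = 1.14708
  P(3)·log₂(P(3)/Q(3)) = 0.1434·log₂(0.1434/0.0185) = 0.42367
  P(4)·log₂(P(4)/Q(4)) = 0.0518·log₂(0.0518/0.2714) = -0.12377
  P(5)·log₂(P(5)/Q(5)) = 0.0874·log₂(0.0874/0.4748) = -0.21340

D_KL(P||Q) = 0.03088 + 1.14708 + 0.42367 - 0.12377 - 0.21340 = 1.26446 ≈ 1.2645 bits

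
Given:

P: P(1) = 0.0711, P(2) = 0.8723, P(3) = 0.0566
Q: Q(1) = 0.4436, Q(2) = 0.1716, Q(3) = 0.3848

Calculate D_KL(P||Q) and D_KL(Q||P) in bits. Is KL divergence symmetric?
D_KL(P||Q) = 1.7019 bits, D_KL(Q||P) = 1.8332 bits. No, KL divergence is not symmetric.

D_KL(P||Q) = Σ P(x) log₂(P(x)/Q(x))

Computing term by term:
  P(1)·log₂(P(1)/Q(1)) = 0.0711·log₂(0.0711/0.4436) = -0.18780
  P(2)·log₂(P(2)/Q(2)) = 0.8723·log₂(0.8723/0.1716) = 2.04622
  P(3)·log₂(P(3)/Q(3)) = 0.0566·log₂(0.0566/0.3848) = -0.15651

D_KL(P||Q) = -0.18780 + 2.04622 - 0.15651 = 1.70191 ≈ 1.7019 bits

D_KL(Q||P) = Σ Q(x) log₂(Q(x)/P(x))

Computing term by term:
  Q(1)·log₂(Q(1)/P(1)) = 0.4436·log₂(0.4436/0.0711) = 1.17170
  Q(2)·log₂(Q(2)/P(2)) = 0.1716·log₂(0.1716/0.8723) = -0.40253
  Q(3)·log₂(Q(3)/P(3)) = 0.3848·log₂(0.3848/0.0566) = 1.06406

D_KL(Q||P) = 1.17170 - 0.40253 + 1.06406 = 1.83323 ≈ 1.8332 bits

These are NOT equal (difference: 0.1313 bits). KL divergence is asymmetric: D_KL(P||Q) ≠ D_KL(Q||P) in general.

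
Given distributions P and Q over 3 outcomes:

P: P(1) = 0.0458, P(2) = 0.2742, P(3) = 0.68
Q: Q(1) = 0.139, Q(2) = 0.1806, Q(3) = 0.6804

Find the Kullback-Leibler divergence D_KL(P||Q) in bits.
0.0913 bits

D_KL(P||Q) = Σ P(x) log₂(P(x)/Q(x))

Computing term by term:
  P(1)·log₂(P(1)/Q(1)) = 0.0458·log₂(0.0458/0.139) = -0.07336
  P(2)·log₂(P(2)/Q(2)) = 0.2742·log₂(0.2742/0.1806) = 0.16519
  P(3)·log₂(P(3)/Q(3)) = 0.68·log₂(0.68/0.6804) = -0.00058

D_KL(P||Q) = -0.07336 + 0.16519 - 0.00058 = 0.09125 ≈ 0.0913 bits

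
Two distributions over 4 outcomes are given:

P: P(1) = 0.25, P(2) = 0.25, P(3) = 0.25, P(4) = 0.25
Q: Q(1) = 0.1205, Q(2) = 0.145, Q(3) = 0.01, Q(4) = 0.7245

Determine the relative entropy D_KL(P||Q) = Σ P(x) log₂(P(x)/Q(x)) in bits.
1.2369 bits

D_KL(P||Q) = Σ P(x) log₂(P(x)/Q(x))

Computing term by term:
  P(1)·log₂(P(1)/Q(1)) = 0.25·log₂(0.25/0.1205) = 0.26322
  P(2)·log₂(P(2)/Q(2)) = 0.25·log₂(0.25/0.145) = 0.19647
  P(3)·log₂(P(3)/Q(3)) = 0.25·log₂(0.25/0.01) = 1.16096
  P(4)·log₂(P(4)/Q(4)) = 0.25·log₂(0.25/0.7245) = -0.38376

D_KL(P||Q) = 0.26322 + 0.19647 + 1.16096 - 0.38376 = 1.23689 ≈ 1.2369 bits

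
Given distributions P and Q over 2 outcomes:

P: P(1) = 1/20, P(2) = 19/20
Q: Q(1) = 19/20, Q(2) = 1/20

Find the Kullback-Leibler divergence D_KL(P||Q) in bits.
3.8231 bits

D_KL(P||Q) = Σ P(x) log₂(P(x)/Q(x))

Computing term by term:
  P(1)·log₂(P(1)/Q(1)) = (1/20)·log₂((1/20)/(19/20)) = -0.21240
  P(2)·log₂(P(2)/Q(2)) = (19/20)·log₂((19/20)/(1/20)) = 4.03553

D_KL(P||Q) = -0.21240 + 4.03553 = 3.82313 ≈ 3.8231 bits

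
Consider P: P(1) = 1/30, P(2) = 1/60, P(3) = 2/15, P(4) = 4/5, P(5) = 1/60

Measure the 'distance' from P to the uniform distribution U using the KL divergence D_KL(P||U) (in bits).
1.3163 bits

U(i) = 1/5 for all i

D_KL(P||U) = Σ P(x) log₂(P(x) / (1/5))
           = Σ P(x) log₂(P(x)) + log₂(5)
           = log₂(5) - H(P)

H(P) = -Σ P(x) log₂(P(x)):
  -P(1)·log₂(P(1)) = -(1/30)·log₂(1/30) = 0.16356
  -P(2)·log₂(P(2)) = -(1/60)·log₂(1/60) = 0.09845
  -P(3)·log₂(P(3)) = -(2/15)·log₂(2/15) = 0.38759
  -P(4)·log₂(P(4)) = -(4/5)·log₂(4/5) = 0.25754
  -P(5)·log₂(P(5)) = -(1/60)·log₂(1/60) = 0.09845
H(P) = 0.16356 + 0.09845 + 0.38759 + 0.25754 + 0.09845 = 1.00559 bits

log₂(5) = 2.32193 bits

D_KL(P||U) = 2.32193 - 1.00559 = 1.31634 ≈ 1.3163 bits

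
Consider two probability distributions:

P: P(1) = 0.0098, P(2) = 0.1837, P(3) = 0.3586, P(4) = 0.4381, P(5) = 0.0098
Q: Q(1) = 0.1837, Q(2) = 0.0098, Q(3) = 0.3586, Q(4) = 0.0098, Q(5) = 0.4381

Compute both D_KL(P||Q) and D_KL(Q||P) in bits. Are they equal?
D_KL(P||Q) = 3.0834 bits, D_KL(Q||P) = 3.0834 bits. Yes, in this case they are equal (although KL divergence is not symmetric in general).

D_KL(P||Q) = Σ P(x) log₂(P(x)/Q(x))

Computing term by term:
  P(1)·log₂(P(1)/Q(1)) = 0.0098·log₂(0.0098/0.1837) = -0.04144
  P(2)·log₂(P(2)/Q(2)) = 0.1837·log₂(0.1837/0.0098) = 0.77676
  P(3)·log₂(P(3)/Q(3)) = 0.3586·log₂(0.3586/0.3586) = 0.00000
  P(4)·log₂(P(4)/Q(4)) = 0.4381·log₂(0.4381/0.0098) = 2.40181
  P(5)·log₂(P(5)/Q(5)) = 0.0098·log₂(0.0098/0.4381) = -0.05373

D_KL(P||Q) = -0.04144 + 0.77676 + 0.00000 + 2.40181 - 0.05373 = 3.08340 ≈ 3.0834 bits

D_KL(Q||P) = Σ Q(x) log₂(Q(x)/P(x))

Computing term by term:
  Q(1)·log₂(Q(1)/P(1)) = 0.1837·log₂(0.1837/0.0098) = 0.77676
  Q(2)·log₂(Q(2)/P(2)) = 0.0098·log₂(0.0098/0.1837) = -0.04144
  Q(3)·log₂(Q(3)/P(3)) = 0.3586·log₂(0.3586/0.3586) = 0.00000
  Q(4)·log₂(Q(4)/P(4)) = 0.0098·log₂(0.0098/0.4381) = -0.05373
  Q(5)·log₂(Q(5)/P(5)) = 0.4381·log₂(0.4381/0.0098) = 2.40181

D_KL(Q||P) = 0.77676 - 0.04144 + 0.00000 - 0.05373 + 2.40181 = 3.08340 ≈ 3.0834 bits

These ARE equal here. Q is P with outcomes relabeled (Q(1) = P(2), Q(2) = P(1), Q(4) = P(5), Q(5) = P(4)) by a relabeling that is its own inverse, so the two sums contain exactly the same terms in a different order. This is a special case — KL divergence is not symmetric in general: D_KL(P||Q) ≠ D_KL(Q||P) for most P, Q.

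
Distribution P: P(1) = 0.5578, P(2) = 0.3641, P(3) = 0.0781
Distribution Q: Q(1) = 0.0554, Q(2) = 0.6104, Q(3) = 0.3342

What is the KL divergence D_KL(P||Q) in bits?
1.4233 bits

D_KL(P||Q) = Σ P(x) log₂(P(x)/Q(x))

Computing term by term:
  P(1)·log₂(P(1)/Q(1)) = 0.5578·log₂(0.5578/0.0554) = 1.85847
  P(2)·log₂(P(2)/Q(2)) = 0.3641·log₂(0.3641/0.6104) = -0.27141
  P(3)·log₂(P(3)/Q(3)) = 0.0781·log₂(0.0781/0.3342) = -0.16380

D_KL(P||Q) = 1.85847 - 0.27141 - 0.16380 = 1.42326 ≈ 1.4233 bits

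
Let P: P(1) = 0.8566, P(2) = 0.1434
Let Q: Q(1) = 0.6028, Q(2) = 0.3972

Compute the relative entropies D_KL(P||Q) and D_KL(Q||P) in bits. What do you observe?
D_KL(P||Q) = 0.2235 bits, D_KL(Q||P) = 0.2782 bits. The two directions give different values (D_KL(Q||P) exceeds D_KL(P||Q) by 0.0547 bits): KL divergence is asymmetric.

D_KL(P||Q) = Σ P(x) log₂(P(x)/Q(x))

Computing term by term:
  P(1)·log₂(P(1)/Q(1)) = 0.8566·log₂(0.8566/0.6028) = 0.43425
  P(2)·log₂(P(2)/Q(2)) = 0.1434·log₂(0.1434/0.3972) = -0.21077

D_KL(P||Q) = 0.43425 - 0.21077 = 0.22348 ≈ 0.2235 bits

D_KL(Q||P) = Σ Q(x) log₂(Q(x)/P(x))

Computing term by term:
  Q(1)·log₂(Q(1)/P(1)) = 0.6028·log₂(0.6028/0.8566) = -0.30558
  Q(2)·log₂(Q(2)/P(2)) = 0.3972·log₂(0.3972/0.1434) = 0.58381

D_KL(Q||P) = -0.30558 + 0.58381 = 0.27823 ≈ 0.2782 bits

These are NOT equal (difference: 0.0547 bits). KL divergence is asymmetric: D_KL(P||Q) ≠ D_KL(Q||P) in general.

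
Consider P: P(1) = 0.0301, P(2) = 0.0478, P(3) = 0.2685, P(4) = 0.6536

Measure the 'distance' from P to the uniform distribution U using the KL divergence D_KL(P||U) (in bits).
0.7278 bits

U(i) = 1/4 for all i

D_KL(P||U) = Σ P(x) log₂(P(x) / (1/4))
           = Σ P(x) log₂(P(x)) + log₂(4)
           = log₂(4) - H(P)

H(P) = -Σ P(x) log₂(P(x)):
  -P(1)·log₂(P(1)) = -(0.0301)·log₂(0.0301) = 0.15213
  -P(2)·log₂(P(2)) = -(0.0478)·log₂(0.0478) = 0.20969
  -P(3)·log₂(P(3)) = -(0.2685)·log₂(0.2685) = 0.50935
  -P(4)·log₂(P(4)) = -(0.6536)·log₂(0.6536) = 0.40100
H(P) = 0.15213 + 0.20969 + 0.50935 + 0.40100 = 1.27217 bits

log₂(4) = 2.00000 bits

D_KL(P||U) = 2.00000 - 1.27217 = 0.72783 ≈ 0.7278 bits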